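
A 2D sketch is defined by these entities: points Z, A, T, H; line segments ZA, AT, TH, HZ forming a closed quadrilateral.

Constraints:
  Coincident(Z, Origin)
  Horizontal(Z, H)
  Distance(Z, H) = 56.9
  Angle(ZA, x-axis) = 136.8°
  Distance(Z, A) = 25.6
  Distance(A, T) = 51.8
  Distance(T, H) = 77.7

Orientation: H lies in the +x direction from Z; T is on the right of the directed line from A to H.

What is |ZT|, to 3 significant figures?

36.4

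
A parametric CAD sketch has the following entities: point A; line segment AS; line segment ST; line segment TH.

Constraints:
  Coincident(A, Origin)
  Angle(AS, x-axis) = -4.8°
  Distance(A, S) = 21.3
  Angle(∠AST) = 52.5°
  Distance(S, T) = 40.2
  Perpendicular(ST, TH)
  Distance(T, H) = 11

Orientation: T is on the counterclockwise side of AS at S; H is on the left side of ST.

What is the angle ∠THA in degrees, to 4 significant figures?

102.2°

A is at the origin; AS runs at -4.8° with length 21.3, so S = 21.3·(cos -4.8°, sin -4.8°) = (21.23, -1.782). ∠AST = 52.5°, so ST runs at -4.8° + (180° − 52.5°) = 122.7° from the x-axis; with |ST| = 40.2, T = S + 40.2·(cos 122.7°, sin 122.7°) = (-0.4924, 32.05). The perpendicularity gives TH at right angles to ST; with |TH| = 11.0 on the left of ST, H = T + 11.0·(-0.8415, -0.5402) = (-9.749, 26.10). Then cos ∠THA = HT·HA / (|HT||HA|), giving 102.2°.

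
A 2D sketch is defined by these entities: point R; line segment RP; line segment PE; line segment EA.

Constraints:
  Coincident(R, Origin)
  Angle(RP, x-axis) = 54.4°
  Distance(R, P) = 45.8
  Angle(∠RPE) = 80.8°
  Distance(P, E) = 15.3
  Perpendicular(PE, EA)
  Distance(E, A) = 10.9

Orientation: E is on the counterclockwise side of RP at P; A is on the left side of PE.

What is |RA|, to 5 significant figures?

35.226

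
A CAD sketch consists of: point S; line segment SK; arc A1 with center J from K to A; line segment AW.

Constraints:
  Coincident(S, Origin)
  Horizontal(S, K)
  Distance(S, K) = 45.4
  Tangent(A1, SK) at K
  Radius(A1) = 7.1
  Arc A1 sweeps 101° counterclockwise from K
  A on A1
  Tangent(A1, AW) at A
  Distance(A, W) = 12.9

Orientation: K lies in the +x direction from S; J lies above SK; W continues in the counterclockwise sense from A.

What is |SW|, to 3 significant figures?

54.2

S is at the origin; S and K share the same y with |SK| = 45.4 and K on the +x side, so K = (45.4, 0.00). Tangency of A1 to SK means the radius JK is perpendicular to SK, so J = K + (0, 7.1) = (45.4, 7.10). On A1, K sits at bearing -90° from J; a 101° counterclockwise sweep puts A at bearing 11°, so A = J + 7.1·(cos 11°, sin 11°) = (52.4, 8.45). Tangency of A1 to AW means the radius JA is perpendicular to AW, so AW runs along (−sin 11°, cos 11°); with |AW| = 12.9, W = (49.9, 21.1). Then |SW| = |W − S| = 54.2.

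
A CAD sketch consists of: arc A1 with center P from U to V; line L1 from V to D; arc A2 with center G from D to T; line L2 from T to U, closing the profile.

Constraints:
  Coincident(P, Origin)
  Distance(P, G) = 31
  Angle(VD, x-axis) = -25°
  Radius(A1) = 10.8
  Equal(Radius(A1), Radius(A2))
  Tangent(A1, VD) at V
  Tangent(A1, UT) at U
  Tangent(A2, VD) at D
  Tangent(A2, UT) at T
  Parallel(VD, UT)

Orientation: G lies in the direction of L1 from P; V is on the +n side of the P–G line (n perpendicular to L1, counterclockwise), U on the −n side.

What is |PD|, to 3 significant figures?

32.8

The slot axis is L1's direction at -25.0°, so u = (cos -25.0°, sin -25.0°) = (0.906, -0.423) and n = (−sin -25.0°, cos -25.0°) = (0.423, 0.906). P is at the origin and G lies 31.0 along u from P, so G = 31.0·u = (28.1, -13.1). Tangency of A1 to both parallel lines with radius 10.8 puts V and U at P ± 10.8·n: V = (4.56, 9.79), U = (-4.56, -9.79). Equal radii place D and T the same way about G: D = G + 10.8·n = (32.7, -3.31), T = G − 10.8·n = (23.5, -22.9). Then |PD| = |D − P| = 32.8.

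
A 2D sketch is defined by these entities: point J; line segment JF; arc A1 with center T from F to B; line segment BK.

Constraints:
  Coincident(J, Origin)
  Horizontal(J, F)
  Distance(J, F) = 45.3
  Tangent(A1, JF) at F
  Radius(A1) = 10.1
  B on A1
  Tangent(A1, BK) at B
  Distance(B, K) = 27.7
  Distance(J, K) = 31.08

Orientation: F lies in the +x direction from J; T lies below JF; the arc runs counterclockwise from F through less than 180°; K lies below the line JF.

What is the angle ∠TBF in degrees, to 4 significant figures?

65.64°

Checks: |TB| = 10.10 ✓; ∠(TB, BK) = 90.00° ✓; |BK| = 27.70 ✓; |JK| = 31.08 ✓.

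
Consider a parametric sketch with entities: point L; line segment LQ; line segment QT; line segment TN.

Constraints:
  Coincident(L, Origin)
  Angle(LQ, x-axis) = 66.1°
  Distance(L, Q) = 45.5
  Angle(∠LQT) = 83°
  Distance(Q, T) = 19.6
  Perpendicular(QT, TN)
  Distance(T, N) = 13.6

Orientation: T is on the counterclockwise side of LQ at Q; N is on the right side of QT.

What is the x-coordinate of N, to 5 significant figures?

3.6339

∠LQT = 83.0°, so QT runs at 66.1° + (180° − 83.0°) = 163.10° from the x-axis; with |QT| = 19.6, T = Q + 19.6·(cos 163.10°, sin 163.10°) = (-0.31960, 47.296). QT ⟂ TN; with |TN| = 13.6 on the right of QT, N = T + 13.6·(0.29070, 0.95681) = (3.6339, 60.309). So N.x = 3.6339.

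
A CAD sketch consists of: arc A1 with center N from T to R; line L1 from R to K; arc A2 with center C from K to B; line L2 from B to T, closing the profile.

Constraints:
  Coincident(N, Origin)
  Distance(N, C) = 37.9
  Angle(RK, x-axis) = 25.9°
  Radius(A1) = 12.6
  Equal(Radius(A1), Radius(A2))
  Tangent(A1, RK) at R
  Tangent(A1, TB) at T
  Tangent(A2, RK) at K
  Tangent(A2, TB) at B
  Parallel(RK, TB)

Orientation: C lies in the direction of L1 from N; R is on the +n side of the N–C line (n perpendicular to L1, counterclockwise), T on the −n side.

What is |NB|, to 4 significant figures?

39.94

The slot axis is L1's direction at 25.9°, so u = (cos 25.9°, sin 25.9°) = (0.8996, 0.4368) and n = (−sin 25.9°, cos 25.9°) = (-0.4368, 0.8996). N is at the origin and C lies 37.9 along u from N, so C = 37.9·u = (34.09, 16.55). Tangency of A1 to both parallel lines with radius 12.6 puts R and T at N ± 12.6·n: R = (-5.504, 11.33), T = (5.504, -11.33). Equal radii place K and B the same way about C: K = C + 12.6·n = (28.59, 27.89), B = C − 12.6·n = (39.60, 5.220). Then |NB| = |B − N| = 39.94.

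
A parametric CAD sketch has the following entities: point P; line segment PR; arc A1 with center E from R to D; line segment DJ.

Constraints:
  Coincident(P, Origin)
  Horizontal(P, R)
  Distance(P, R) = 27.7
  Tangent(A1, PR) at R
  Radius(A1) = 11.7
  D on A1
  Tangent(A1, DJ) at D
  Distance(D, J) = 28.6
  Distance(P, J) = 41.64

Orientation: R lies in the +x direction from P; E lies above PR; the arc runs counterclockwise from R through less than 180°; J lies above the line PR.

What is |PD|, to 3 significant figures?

40.9

Checks: |PR| = 27.70 ✓; |ED| = 11.70 ✓; ∠(ED, DJ) = 90.00° ✓; |DJ| = 28.60 ✓; |PJ| = 41.64 ✓.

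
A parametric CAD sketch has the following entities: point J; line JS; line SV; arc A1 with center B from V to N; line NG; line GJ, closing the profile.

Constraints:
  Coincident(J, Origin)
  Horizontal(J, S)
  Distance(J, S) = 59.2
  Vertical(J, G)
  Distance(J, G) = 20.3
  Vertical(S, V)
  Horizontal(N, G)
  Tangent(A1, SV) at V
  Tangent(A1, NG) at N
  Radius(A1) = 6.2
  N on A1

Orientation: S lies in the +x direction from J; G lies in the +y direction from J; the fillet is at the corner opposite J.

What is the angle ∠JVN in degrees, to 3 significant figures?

58.4°

J is at the origin; JS is horizontal with |JS| = 59.2 and S on the +x side, so S = (59.2, 0.00). J and G share the same x with |JG| = 20.3 and G on the +y side, so G = (0.00, 20.3). The virtual corner opposite J is at (59.2, 20.3). A1 meets SV tangentially, so BV is at right angles to SV and tangency of A1 to NG means the radius BN is perpendicular to NG, with radius 6.2, so the center B sits 6.2 in from both sides at B = (53.0, 14.1). That places the tangent points at V = (59.2, 14.1) on SV and N = (53.0, 20.3) on NG. Then cos ∠JVN = VJ·VN / (|VJ||VN|), giving 58.4°.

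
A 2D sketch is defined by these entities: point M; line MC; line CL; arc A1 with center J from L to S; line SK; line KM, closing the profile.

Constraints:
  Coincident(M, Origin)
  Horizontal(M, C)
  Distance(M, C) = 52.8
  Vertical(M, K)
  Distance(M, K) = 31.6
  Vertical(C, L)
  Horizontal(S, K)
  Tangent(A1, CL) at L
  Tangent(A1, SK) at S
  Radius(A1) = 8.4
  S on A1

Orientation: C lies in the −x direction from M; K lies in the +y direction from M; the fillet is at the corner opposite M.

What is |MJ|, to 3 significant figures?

50.1

M and K share the same x with |MK| = 31.6 and K on the +y side, so K = (0.00, 31.6). The virtual corner opposite M is at (-52.8, 31.6). The tangent condition forces JL to be normal to CL and tangency of A1 to SK means the radius JS is perpendicular to SK, with radius 8.4, so the center J sits 8.4 in from both sides at J = (-44.4, 23.2). Then |MJ| = |J − M| = 50.1.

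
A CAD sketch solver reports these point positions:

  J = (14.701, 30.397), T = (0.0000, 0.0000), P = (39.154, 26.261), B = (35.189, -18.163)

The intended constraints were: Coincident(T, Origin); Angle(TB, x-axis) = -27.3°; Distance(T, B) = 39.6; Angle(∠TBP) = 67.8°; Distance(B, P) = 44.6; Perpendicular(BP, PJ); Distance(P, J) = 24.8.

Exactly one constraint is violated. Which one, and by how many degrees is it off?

Perpendicular(BP, PJ) — off by 4.50°.

T = (0.00, 0.00) ✓; TB at -27.30° ✓; |TB| = 39.60 ✓; ∠TBP = 67.80° ✓; |BP| = 44.60 ✓; ∠(BP, PJ) = 85.50° ✗; |PJ| = 24.80 ✓.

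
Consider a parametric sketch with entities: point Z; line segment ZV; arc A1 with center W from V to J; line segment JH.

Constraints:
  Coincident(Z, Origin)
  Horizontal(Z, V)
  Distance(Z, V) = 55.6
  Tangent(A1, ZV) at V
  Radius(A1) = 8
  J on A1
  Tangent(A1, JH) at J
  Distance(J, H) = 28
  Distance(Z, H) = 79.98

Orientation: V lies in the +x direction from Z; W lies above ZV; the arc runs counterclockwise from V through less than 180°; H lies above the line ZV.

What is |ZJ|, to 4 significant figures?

63.16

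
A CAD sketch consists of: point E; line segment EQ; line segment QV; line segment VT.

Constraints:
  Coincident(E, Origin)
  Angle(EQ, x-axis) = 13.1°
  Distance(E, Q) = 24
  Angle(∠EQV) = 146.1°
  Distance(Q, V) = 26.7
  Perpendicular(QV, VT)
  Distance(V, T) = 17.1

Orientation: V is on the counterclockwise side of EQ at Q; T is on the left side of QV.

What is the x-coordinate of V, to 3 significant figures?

41.6

E is at the origin; EQ runs at 13.1° with length 24.0, so Q = 24.0·(cos 13.1°, sin 13.1°) = (23.4, 5.44). ∠EQV = 146.1°, so QV runs at 13.1° + (180° − 146.1°) = 47.0° from the x-axis; with |QV| = 26.7, V = Q + 26.7·(cos 47.0°, sin 47.0°) = (41.6, 25.0). So V.x = 41.6.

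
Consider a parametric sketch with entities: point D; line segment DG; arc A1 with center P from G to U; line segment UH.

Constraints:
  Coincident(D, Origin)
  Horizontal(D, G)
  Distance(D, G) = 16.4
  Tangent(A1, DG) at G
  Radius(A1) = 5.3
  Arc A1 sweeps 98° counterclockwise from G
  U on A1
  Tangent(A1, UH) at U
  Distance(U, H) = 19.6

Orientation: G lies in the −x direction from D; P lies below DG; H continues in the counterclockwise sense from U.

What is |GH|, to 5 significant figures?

25.571

D is at the origin; DG is horizontal with |DG| = 16.4 and G on the −x side, so G = (-16.400, 0.0000). Tangency of A1 to DG means the radius PG is perpendicular to DG, so P = G + (0, -5.3) = (-16.400, -5.3000). On A1, G sits at bearing 90° from P; a 98° counterclockwise sweep puts U at bearing 188°, so U = P + 5.3·(cos 188°, sin 188°) = (-21.648, -6.0376). The tangent condition forces PU to be normal to UH, so UH runs along (−sin 188°, cos 188°); with |UH| = 19.6, H = (-18.921, -25.447). Then |GH| = |H − G| = 25.571.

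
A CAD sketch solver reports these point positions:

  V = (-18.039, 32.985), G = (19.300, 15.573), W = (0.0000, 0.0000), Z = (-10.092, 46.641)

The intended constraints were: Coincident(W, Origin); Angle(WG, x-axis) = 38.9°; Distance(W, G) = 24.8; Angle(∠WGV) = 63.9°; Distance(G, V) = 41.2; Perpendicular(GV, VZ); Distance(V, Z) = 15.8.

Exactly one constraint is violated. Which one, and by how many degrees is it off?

Perpendicular(GV, VZ) — off by 5.20°.

W = (0.00, 0.00) ✓; WG at 38.90° ✓; |WG| = 24.80 ✓; ∠WGV = 63.90° ✓; |GV| = 41.20 ✓; ∠(GV, VZ) = 95.20° ✗; |VZ| = 15.80 ✓.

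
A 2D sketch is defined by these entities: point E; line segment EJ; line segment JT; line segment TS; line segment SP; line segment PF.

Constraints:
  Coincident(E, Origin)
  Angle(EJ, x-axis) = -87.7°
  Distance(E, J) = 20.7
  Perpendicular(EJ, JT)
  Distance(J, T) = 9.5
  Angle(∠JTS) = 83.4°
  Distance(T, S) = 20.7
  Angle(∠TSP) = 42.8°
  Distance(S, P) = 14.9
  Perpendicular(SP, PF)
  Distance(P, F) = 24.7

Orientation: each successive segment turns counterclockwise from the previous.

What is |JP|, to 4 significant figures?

8.703

E is at the origin; EJ runs at -87.7° with length 20.7, so J = (0.8307, -20.68). EJ is perpendicular to JT, so JT runs at 2.300°; with |JT| = 9.5, T = (10.32, -20.30). ∠JTS = 83.4° gives TS at 98.90° from the x-axis; with |TS| = 20.7, S = (7.121, 0.1487). ∠TSP = 42.8° gives SP at -123.9° from the x-axis; with |SP| = 14.9, P = (-1.190, -12.22). Then |JP| = |P − J| = 8.703.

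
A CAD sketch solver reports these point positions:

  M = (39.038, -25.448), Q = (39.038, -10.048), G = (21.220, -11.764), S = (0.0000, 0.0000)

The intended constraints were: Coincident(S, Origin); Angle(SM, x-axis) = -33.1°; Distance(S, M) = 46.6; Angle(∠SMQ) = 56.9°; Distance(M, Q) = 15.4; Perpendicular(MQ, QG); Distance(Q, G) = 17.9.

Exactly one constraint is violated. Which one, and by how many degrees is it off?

Perpendicular(MQ, QG) — off by 5.50°.

S = (0.00, 0.00) ✓; SM at -33.10° ✓; |SM| = 46.60 ✓; ∠SMQ = 56.90° ✓; |MQ| = 15.40 ✓; ∠(MQ, QG) = 95.50° ✗; |QG| = 17.90 ✓.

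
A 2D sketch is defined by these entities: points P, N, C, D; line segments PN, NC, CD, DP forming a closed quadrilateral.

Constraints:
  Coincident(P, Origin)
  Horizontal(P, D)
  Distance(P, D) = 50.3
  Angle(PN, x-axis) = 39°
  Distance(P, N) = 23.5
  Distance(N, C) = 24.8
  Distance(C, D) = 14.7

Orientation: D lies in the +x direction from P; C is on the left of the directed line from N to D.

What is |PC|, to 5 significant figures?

44.829

Checks: P = (0.00, 0.00) ✓; |NC| = 24.80 ✓; |CD| = 14.70 ✓.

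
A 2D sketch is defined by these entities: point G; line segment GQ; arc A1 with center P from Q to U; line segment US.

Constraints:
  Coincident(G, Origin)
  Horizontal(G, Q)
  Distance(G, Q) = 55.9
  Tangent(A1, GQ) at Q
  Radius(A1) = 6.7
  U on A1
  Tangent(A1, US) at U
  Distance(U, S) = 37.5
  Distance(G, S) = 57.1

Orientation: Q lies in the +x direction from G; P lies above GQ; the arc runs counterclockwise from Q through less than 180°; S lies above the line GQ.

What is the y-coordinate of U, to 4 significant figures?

10.59

G is at the origin; G and Q share the same y with |GQ| = 55.9 and Q on the +x side, so Q = (55.90, 0.000). A1 meets GQ tangentially, so PQ is at right angles to GQ, so P = Q + (0, 6.7) = (55.90, 6.700). Since PU ⟂ US (tangency), |PS| = √(6.7² + 37.5²) = 38.09 regardless of where U sits on A1. So S lies on both circle(G, 57.1) and circle(P, 38.09); the above-GQ intersection is S = (39.60, 41.13). U is the foot of the tangent from S: U = (61.36, 10.59).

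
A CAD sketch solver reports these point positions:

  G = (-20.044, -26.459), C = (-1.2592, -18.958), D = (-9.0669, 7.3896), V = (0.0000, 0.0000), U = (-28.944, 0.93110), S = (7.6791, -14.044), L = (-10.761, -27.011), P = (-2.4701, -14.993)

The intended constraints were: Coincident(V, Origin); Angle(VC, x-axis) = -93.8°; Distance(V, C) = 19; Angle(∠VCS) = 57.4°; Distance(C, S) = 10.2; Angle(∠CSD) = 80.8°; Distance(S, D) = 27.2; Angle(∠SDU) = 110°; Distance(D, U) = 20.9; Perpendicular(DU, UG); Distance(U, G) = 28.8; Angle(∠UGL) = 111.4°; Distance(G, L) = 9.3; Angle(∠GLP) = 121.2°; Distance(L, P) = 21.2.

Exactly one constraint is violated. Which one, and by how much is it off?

Distance(L, P) = 21.2 — off by 6.60.

V = (0.00, 0.00) ✓; VC at -93.80° ✓; |VC| = 19.00 ✓; ∠VCS = 57.40° ✓; |CS| = 10.20 ✓; ∠CSD = 80.80° ✓; |SD| = 27.20 ✓; ∠SDU = 110.0° ✓; |DU| = 20.90 ✓; ∠(DU, UG) = 90.00° ✓; |UG| = 28.80 ✓; ∠UGL = 111.4° ✓; |GL| = 9.299 ✓; ∠GLP = 121.2° ✓; |LP| = 14.60 ✗.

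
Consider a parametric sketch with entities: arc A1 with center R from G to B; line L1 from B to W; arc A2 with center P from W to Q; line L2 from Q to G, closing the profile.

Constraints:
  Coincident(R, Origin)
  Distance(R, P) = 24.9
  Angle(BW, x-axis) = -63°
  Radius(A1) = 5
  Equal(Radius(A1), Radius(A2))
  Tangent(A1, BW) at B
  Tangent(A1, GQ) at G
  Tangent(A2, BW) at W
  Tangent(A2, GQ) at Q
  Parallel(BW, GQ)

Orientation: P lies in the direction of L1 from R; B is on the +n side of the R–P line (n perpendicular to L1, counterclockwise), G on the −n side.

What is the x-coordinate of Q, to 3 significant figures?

6.85

The slot axis is L1's direction at -63.0°, so u = (cos -63.0°, sin -63.0°) = (0.454, -0.891) and n = (−sin -63.0°, cos -63.0°) = (0.891, 0.454). R is at the origin and P lies 24.9 along u from R, so P = 24.9·u = (11.3, -22.2). Tangency of A1 to both parallel lines with radius 5.0 puts B and G at R ± 5.0·n: B = (4.46, 2.27), G = (-4.46, -2.27). Equal radii place W and Q the same way about P: W = P + 5.0·n = (15.8, -19.9), Q = P − 5.0·n = (6.85, -24.5). So Q.x = 6.85.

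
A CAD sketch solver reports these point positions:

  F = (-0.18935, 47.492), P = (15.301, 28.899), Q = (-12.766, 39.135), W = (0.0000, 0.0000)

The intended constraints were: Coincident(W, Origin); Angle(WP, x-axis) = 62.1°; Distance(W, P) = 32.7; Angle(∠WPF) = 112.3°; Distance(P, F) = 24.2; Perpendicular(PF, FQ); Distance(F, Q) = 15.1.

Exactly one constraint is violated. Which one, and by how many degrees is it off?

Perpendicular(PF, FQ) — off by 6.20°.

W = (0.00, 0.00) ✓; WP at 62.10° ✓; |WP| = 32.70 ✓; ∠WPF = 112.3° ✓; |PF| = 24.20 ✓; ∠(PF, FQ) = 83.80° ✗; |FQ| = 15.10 ✓.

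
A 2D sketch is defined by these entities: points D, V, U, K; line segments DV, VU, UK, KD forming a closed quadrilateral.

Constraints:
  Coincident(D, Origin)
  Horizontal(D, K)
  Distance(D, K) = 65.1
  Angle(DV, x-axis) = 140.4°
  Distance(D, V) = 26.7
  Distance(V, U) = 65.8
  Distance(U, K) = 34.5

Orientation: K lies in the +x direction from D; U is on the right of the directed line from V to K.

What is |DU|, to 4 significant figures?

39.52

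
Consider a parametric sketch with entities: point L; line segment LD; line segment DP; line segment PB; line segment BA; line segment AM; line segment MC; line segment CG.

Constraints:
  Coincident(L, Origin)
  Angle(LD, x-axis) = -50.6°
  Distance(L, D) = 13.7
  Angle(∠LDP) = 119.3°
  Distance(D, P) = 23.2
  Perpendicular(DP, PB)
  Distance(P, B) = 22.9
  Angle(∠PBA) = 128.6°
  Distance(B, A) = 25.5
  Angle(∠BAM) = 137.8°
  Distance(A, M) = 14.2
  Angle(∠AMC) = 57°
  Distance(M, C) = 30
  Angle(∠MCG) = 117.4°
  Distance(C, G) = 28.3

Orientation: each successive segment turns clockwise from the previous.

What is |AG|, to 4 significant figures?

37.68

∠AMC = 57.0° gives MC at -57.90° from the x-axis; with |MC| = 30.0, C = (-6.730, -12.07). ∠MCG = 117.4° gives CG at -120.5° from the x-axis; with |CG| = 28.3, G = (-21.09, -36.45). Then |AG| = |G − A| = 37.68.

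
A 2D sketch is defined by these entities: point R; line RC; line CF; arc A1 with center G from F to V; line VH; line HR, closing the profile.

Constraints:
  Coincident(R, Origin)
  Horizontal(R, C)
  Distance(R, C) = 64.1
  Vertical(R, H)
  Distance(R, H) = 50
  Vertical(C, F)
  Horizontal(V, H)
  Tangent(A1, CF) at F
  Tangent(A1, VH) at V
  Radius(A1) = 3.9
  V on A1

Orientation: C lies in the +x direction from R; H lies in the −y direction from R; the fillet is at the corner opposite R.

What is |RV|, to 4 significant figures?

78.26

The virtual corner opposite R is at (64.10, -50.00). A1 meets CF tangentially, so GF is at right angles to CF and since A1 is tangent to VH there, GV ⟂ VH, with radius 3.9, so the center G sits 3.9 in from both sides at G = (60.20, -46.10). That places the tangent points at F = (64.10, -46.10) on CF and V = (60.20, -50.00) on VH. Then |RV| = |V − R| = 78.26.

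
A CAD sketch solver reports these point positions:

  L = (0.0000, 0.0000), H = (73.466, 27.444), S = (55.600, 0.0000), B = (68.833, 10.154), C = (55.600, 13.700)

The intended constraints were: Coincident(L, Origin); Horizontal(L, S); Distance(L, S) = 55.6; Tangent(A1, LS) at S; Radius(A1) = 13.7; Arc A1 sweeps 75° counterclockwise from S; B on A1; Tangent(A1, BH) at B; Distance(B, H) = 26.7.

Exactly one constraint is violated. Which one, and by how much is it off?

Distance(B, H) = 26.7 — off by 8.80.

L = (0.00, 0.00) ✓; L.y = 0.00, S.y = 0.00 ✓; |LS| = 55.60 ✓; ∠(CS, SL) = 90.00° ✓; |CS| = 13.70 ✓; bearing(C→B) − bearing(C→S) = 75.00° ✓; |CB| = 13.70 ✓; ∠(CB, BH) = 90.00° ✓; |BH| = 17.90 ✗.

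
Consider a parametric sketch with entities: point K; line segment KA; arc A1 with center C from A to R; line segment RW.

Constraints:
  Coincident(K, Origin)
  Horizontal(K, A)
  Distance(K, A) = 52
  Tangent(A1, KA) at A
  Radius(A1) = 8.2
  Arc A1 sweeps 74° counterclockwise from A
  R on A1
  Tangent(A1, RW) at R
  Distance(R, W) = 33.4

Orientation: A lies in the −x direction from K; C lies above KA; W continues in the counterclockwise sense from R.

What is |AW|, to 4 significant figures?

41.71

On A1, A sits at bearing -90° from C; a 74° counterclockwise sweep puts R at bearing -16°, so R = C + 8.2·(cos -16°, sin -16°) = (-44.12, 5.940). The tangent condition forces CR to be normal to RW, so RW runs along (−sin -16°, cos -16°); with |RW| = 33.4, W = (-34.91, 38.05). Then |AW| = |W − A| = 41.71.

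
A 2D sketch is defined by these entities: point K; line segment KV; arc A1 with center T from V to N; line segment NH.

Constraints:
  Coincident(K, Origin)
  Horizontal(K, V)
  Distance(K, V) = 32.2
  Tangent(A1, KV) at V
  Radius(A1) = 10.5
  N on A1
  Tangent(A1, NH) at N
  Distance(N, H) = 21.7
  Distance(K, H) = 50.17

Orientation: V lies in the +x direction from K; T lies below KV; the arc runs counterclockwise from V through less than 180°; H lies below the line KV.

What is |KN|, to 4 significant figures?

29.09

Checks: K.y = 0.00, V.y = 0.00 ✓; |TN| = 10.50 ✓; ∠(TN, NH) = 90.00° ✓; |NH| = 21.70 ✓; |KH| = 50.17 ✓.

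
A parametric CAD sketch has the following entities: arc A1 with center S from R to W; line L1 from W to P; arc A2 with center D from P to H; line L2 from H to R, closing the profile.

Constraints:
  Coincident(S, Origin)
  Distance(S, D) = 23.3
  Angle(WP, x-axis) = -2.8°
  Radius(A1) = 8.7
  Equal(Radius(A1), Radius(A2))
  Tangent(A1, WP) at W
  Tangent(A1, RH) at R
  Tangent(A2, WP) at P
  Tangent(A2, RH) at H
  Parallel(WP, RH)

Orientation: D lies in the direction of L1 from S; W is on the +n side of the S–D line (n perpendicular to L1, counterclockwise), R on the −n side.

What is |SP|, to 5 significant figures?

24.871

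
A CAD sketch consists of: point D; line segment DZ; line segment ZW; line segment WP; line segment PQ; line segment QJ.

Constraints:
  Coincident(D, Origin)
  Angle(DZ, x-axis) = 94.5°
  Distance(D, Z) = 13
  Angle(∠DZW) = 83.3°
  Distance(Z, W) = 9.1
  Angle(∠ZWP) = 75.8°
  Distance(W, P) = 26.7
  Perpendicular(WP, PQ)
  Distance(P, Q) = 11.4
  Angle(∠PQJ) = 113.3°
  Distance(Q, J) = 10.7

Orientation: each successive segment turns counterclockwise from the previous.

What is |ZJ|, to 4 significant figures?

16.15

The perpendicularity gives PQ at right angles to WP, so PQ runs at 25.40°; with |PQ| = 11.4, Q = (11.80, -8.037). ∠PQJ = 113.3° gives QJ at 92.10° from the x-axis; with |QJ| = 10.7, J = (11.41, 2.656). Then |ZJ| = |J − Z| = 16.15.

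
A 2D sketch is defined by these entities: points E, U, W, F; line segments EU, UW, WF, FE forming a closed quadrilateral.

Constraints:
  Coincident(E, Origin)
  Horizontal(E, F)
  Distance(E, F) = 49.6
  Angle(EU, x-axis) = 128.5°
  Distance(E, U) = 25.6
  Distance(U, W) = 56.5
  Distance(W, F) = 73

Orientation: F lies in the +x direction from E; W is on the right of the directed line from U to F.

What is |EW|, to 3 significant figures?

38.9

E is at the origin; EF is horizontal with |EF| = 49.6 and F in +x, so F = (49.6, 0). EU runs at 128.5° with |EU| = 25.6, so U = (-15.9, 20.0). W is determined by |UW| = 56.5 and |WF| = 73.0 together: it lies at the intersection of circle(U, 56.5) and circle(F, 73.0). With |UF| = 68.5, the foot of the radical line on UF is 18.7 from U and the perpendicular offset is √(56.5² − 18.7²) = 53.3. Taking the right-of-UF solution: W = (-13.7, -36.4).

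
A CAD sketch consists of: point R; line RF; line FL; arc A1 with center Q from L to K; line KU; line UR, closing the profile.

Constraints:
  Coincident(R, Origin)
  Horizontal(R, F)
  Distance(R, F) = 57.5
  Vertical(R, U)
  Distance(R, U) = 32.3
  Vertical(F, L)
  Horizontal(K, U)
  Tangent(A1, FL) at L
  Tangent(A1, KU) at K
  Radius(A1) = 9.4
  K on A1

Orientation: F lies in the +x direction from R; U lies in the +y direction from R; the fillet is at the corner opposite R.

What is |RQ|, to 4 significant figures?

53.27

R is at the origin; R and F share the same y with |RF| = 57.5 and F on the +x side, so F = (57.50, 0.000). RU is vertical with |RU| = 32.3 and U on the +y side, so U = (0.000, 32.30). The virtual corner opposite R is at (57.50, 32.30). The tangent condition forces QL to be normal to FL and tangency of A1 to KU means the radius QK is perpendicular to KU, with radius 9.4, so the center Q sits 9.4 in from both sides at Q = (48.10, 22.90). Then |RQ| = |Q − R| = 53.27.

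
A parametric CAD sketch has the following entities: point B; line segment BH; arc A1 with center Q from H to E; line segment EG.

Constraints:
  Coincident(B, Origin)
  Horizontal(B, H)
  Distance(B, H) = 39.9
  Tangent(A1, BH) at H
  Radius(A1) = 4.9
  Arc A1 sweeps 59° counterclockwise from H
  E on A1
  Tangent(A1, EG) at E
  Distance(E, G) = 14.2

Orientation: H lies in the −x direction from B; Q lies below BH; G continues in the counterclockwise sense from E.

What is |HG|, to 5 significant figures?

18.553

B is at the origin; B and H share the same y with |BH| = 39.9 and H on the −x side, so H = (-39.900, 0.0000). The tangent condition forces QH to be normal to BH, so Q = H + (0, -4.9) = (-39.900, -4.9000). On A1, H sits at bearing 90° from Q; a 59° counterclockwise sweep puts E at bearing 149°, so E = Q + 4.9·(cos 149°, sin 149°) = (-44.100, -2.3763). The tangent condition forces QE to be normal to EG, so EG runs along (−sin 149°, cos 149°); with |EG| = 14.2, G = (-51.414, -14.548). Then |HG| = |G − H| = 18.553.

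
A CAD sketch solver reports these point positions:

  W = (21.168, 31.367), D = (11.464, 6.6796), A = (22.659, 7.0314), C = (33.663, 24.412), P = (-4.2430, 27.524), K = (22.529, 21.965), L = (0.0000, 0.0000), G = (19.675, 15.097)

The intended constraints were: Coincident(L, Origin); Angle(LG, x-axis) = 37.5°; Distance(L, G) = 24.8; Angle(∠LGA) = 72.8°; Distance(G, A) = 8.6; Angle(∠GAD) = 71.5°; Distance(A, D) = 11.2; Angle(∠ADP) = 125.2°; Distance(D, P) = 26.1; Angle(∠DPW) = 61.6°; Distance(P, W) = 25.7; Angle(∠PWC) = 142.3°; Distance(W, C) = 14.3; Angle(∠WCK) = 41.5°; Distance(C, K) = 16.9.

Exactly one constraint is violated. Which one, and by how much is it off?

Distance(C, K) = 16.9 — off by 5.50.

L = (0.00, 0.00) ✓; LG at 37.50° ✓; |LG| = 24.80 ✓; ∠LGA = 72.80° ✓; |GA| = 8.600 ✓; ∠GAD = 71.50° ✓; |AD| = 11.20 ✓; ∠ADP = 125.2° ✓; |DP| = 26.10 ✓; ∠DPW = 61.60° ✓; |PW| = 25.70 ✓; ∠PWC = 142.3° ✓; |WC| = 14.30 ✓; ∠WCK = 41.50° ✓; |CK| = 11.40 ✗.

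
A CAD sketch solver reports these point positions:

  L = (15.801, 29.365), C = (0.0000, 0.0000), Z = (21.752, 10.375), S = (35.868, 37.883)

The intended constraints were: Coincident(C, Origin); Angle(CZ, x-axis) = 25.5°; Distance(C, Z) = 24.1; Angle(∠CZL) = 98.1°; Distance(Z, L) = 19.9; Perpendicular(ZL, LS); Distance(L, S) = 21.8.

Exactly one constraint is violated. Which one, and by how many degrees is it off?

Perpendicular(ZL, LS) — off by 5.60°.

C = (0.00, 0.00) ✓; CZ at 25.50° ✓; |CZ| = 24.10 ✓; ∠CZL = 98.10° ✓; |ZL| = 19.90 ✓; ∠(ZL, LS) = 84.40° ✗; |LS| = 21.80 ✓.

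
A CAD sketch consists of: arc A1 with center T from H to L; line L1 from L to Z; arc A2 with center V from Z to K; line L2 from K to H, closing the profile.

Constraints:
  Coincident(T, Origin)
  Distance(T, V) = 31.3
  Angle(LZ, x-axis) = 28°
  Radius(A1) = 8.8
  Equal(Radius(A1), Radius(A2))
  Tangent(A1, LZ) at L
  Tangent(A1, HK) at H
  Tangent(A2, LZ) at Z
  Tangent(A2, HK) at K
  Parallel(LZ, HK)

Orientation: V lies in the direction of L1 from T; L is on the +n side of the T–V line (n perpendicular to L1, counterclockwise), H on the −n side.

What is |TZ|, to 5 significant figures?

32.514

The slot axis is L1's direction at 28.0°, so u = (cos 28.0°, sin 28.0°) = (0.88295, 0.46947) and n = (−sin 28.0°, cos 28.0°) = (-0.46947, 0.88295). T is at the origin and V lies 31.3 along u from T, so V = 31.3·u = (27.636, 14.694). Tangency of A1 to both parallel lines with radius 8.8 puts L and H at T ± 8.8·n: L = (-4.1313, 7.7699), H = (4.1313, -7.7699). Equal radii place Z and K the same way about V: Z = V + 8.8·n = (23.505, 22.464), K = V − 8.8·n = (31.768, 6.9245). Then |TZ| = |Z − T| = 32.514.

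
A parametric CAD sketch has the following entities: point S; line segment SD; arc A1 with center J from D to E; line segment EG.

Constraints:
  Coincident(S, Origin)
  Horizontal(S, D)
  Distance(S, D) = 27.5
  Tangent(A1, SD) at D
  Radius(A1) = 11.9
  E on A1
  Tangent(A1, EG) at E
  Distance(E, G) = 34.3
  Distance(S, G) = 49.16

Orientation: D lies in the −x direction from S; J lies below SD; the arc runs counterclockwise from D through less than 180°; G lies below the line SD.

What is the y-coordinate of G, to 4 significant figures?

-46.41

S is at the origin; S and D share the same y with |SD| = 27.5 and D on the −x side, so D = (-27.50, 0.000). The tangent condition forces JD to be normal to SD, so J = D + (0, -11.9) = (-27.50, -11.90). Since JE ⟂ EG (tangency), |JG| = √(11.9² + 34.3²) = 36.31 regardless of where E sits on A1. So G lies on both circle(S, 49.16) and circle(J, 36.31); the below-SD intersection is G = (-16.22, -46.41). E is the foot of the tangent from G: E = (-36.97, -19.10).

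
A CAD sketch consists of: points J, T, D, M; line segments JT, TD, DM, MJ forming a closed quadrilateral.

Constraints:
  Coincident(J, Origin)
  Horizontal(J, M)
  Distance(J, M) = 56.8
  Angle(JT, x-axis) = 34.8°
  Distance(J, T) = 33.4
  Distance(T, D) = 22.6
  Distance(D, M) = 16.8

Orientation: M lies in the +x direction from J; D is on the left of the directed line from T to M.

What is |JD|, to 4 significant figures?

51.98

Checks: |JM| = 56.80 ✓; |JT| = 33.40 ✓; |TD| = 22.60 ✓; |DM| = 16.80 ✓.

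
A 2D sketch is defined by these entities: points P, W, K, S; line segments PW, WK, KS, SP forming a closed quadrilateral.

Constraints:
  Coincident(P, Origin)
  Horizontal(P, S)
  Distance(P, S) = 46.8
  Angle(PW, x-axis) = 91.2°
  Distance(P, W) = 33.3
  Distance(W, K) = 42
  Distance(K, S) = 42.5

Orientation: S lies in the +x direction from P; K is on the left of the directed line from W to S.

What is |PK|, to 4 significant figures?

58.28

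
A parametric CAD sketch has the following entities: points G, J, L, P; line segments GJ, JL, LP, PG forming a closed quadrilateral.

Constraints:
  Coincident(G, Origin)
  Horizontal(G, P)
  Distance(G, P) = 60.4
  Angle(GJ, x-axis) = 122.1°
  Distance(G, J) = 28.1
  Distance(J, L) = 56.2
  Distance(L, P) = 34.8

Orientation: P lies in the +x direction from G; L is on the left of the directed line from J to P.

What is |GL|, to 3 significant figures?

50.2

G is at the origin; G and P share the same y with |GP| = 60.4 and P in +x, so P = (60.4, 0). GJ runs at 122.1° with |GJ| = 28.1, so J = (-14.9, 23.8). L is determined by |JL| = 56.2 and |LP| = 34.8 together: it lies at the intersection of circle(J, 56.2) and circle(P, 34.8). With |JP| = 79.0, the foot of the radical line on JP is 51.8 from J and the perpendicular offset is √(56.2² − 51.8²) = 21.7. Taking the left-of-JP solution: L = (41.0, 28.9).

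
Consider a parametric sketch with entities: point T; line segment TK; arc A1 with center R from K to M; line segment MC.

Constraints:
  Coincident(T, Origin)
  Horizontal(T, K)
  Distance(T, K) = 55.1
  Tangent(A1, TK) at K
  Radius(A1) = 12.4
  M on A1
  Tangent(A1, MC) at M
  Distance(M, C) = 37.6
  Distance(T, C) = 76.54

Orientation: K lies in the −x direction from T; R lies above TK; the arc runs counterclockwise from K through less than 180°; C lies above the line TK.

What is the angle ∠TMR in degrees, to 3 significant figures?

139°

Checks: T = (0.00, 0.00) ✓; |RM| = 12.40 ✓; ∠(RM, MC) = 90.00° ✓; |MC| = 37.60 ✓; |TC| = 76.54 ✓.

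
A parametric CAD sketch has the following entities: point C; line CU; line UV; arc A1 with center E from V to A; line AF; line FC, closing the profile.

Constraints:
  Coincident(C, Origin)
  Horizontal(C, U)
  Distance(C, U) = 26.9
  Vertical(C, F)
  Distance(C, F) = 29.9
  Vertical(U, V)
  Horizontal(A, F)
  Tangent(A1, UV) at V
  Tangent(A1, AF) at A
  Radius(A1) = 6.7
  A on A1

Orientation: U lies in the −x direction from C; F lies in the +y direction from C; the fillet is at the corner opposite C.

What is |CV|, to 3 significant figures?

35.5

C is at the origin; CU is horizontal with |CU| = 26.9 and U on the −x side, so U = (-26.9, 0.00). C and F share the same x with |CF| = 29.9 and F on the +y side, so F = (0.00, 29.9). The virtual corner opposite C is at (-26.9, 29.9). The tangent condition forces EV to be normal to UV and A1 meets AF tangentially, so EA is at right angles to AF, with radius 6.7, so the center E sits 6.7 in from both sides at E = (-20.2, 23.2). That places the tangent points at V = (-26.9, 23.2) on UV and A = (-20.2, 29.9) on AF. Then |CV| = |V − C| = 35.5.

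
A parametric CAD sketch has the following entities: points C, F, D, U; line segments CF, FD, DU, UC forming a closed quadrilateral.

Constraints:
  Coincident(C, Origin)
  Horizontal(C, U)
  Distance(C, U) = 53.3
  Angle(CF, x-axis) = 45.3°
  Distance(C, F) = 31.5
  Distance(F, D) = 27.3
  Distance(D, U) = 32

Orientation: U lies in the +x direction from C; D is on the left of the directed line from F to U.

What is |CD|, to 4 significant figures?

57.33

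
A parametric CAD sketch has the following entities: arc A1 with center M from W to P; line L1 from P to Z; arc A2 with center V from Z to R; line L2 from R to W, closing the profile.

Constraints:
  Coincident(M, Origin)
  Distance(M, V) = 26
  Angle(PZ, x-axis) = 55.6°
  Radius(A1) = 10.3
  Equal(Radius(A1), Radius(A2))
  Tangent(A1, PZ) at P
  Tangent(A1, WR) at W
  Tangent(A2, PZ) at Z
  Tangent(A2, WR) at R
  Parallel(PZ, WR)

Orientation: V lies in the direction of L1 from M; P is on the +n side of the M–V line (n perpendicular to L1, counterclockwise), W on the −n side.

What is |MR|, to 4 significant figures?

27.97

The slot axis is L1's direction at 55.6°, so u = (cos 55.6°, sin 55.6°) = (0.5650, 0.8251) and n = (−sin 55.6°, cos 55.6°) = (-0.8251, 0.5650). M is at the origin and V lies 26.0 along u from M, so V = 26.0·u = (14.69, 21.45). Tangency of A1 to both parallel lines with radius 10.3 puts P and W at M ± 10.3·n: P = (-8.499, 5.819), W = (8.499, -5.819). Equal radii place Z and R the same way about V: Z = V + 10.3·n = (6.190, 27.27), R = V − 10.3·n = (23.19, 15.63). Then |MR| = |R − M| = 27.97.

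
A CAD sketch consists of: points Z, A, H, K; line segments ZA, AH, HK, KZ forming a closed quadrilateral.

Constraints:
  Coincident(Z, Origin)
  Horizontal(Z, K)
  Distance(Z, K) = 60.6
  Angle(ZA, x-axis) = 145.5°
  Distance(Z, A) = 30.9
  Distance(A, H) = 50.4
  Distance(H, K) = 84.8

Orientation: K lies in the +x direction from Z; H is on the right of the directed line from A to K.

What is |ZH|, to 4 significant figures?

36.89

Z is at the origin; ZK is horizontal with |ZK| = 60.6 and K in +x, so K = (60.6, 0). ZA runs at 145.5° with |ZA| = 30.9, so A = (-25.47, 17.50). H is determined by |AH| = 50.4 and |HK| = 84.8 together: it lies at the intersection of circle(A, 50.4) and circle(K, 84.8). With |AK| = 87.83, the foot of the radical line on AK is 17.44 from A and the perpendicular offset is √(50.4² − 17.44²) = 47.29. Taking the right-of-AK solution: H = (-17.80, -32.31).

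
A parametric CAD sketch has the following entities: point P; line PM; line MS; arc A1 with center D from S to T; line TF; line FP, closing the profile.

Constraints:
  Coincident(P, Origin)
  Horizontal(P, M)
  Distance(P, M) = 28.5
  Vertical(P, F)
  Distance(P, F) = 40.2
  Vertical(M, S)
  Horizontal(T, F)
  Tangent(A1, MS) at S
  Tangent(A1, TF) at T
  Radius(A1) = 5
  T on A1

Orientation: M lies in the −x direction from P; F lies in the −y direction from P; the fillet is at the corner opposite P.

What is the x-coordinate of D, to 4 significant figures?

-23.50

P is at the origin; PM is horizontal with |PM| = 28.5 and M on the −x side, so M = (-28.50, 0.000). P and F share the same x with |PF| = 40.2 and F on the −y side, so F = (0.000, -40.20). The virtual corner opposite P is at (-28.50, -40.20). The tangent condition forces DS to be normal to MS and since A1 is tangent to TF there, DT ⟂ TF, with radius 5.0, so the center D sits 5.0 in from both sides at D = (-23.50, -35.20). So D.x = -23.50.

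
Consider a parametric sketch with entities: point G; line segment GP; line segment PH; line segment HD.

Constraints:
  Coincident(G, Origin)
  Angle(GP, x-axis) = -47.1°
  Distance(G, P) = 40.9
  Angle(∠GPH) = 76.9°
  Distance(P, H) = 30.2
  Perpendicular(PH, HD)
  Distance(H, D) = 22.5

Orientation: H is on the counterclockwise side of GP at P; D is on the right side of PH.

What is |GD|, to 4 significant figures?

65.76

∠GPH = 76.9°, so PH runs at -47.1° + (180° − 76.9°) = 56.00° from the x-axis; with |PH| = 30.2, H = P + 30.2·(cos 56.00°, sin 56.00°) = (44.73, -4.924). The perpendicularity gives HD at right angles to PH; with |HD| = 22.5 on the right of PH, D = H + 22.5·(0.8290, -0.5592) = (63.38, -17.51). Then |GD| = |D − G| = 65.76.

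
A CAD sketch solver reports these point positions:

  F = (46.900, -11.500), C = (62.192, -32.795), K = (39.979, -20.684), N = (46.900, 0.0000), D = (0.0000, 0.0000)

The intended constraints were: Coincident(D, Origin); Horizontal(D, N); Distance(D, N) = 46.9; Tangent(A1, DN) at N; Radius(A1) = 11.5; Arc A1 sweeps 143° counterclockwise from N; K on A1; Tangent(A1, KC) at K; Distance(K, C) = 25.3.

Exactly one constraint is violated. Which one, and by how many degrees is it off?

Tangent(A1, KC) at K — off by 8.40°.

D = (0.00, 0.00) ✓; D.y = 0.00, N.y = 0.00 ✓; |DN| = 46.90 ✓; ∠(FN, ND) = 90.00° ✓; |FN| = 11.50 ✓; bearing(F→K) − bearing(F→N) = 143.0° ✓; |FK| = 11.50 ✓; ∠(FK, KC) = 81.60° ✗; |KC| = 25.30 ✓.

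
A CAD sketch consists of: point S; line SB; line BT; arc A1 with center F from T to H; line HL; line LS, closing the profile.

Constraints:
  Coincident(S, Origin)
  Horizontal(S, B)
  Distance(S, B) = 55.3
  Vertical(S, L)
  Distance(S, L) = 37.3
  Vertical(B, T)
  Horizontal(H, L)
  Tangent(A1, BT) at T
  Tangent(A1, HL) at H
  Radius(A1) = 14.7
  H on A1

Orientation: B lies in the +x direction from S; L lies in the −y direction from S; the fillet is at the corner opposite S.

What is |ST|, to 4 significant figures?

59.74

S is at the origin; SB is horizontal with |SB| = 55.3 and B on the +x side, so B = (55.30, 0.000). S and L share the same x with |SL| = 37.3 and L on the −y side, so L = (0.000, -37.30). The virtual corner opposite S is at (55.30, -37.30). Since A1 is tangent to BT there, FT ⟂ BT and A1 meets HL tangentially, so FH is at right angles to HL, with radius 14.7, so the center F sits 14.7 in from both sides at F = (40.60, -22.60). That places the tangent points at T = (55.30, -22.60) on BT and H = (40.60, -37.30) on HL. Then |ST| = |T − S| = 59.74.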